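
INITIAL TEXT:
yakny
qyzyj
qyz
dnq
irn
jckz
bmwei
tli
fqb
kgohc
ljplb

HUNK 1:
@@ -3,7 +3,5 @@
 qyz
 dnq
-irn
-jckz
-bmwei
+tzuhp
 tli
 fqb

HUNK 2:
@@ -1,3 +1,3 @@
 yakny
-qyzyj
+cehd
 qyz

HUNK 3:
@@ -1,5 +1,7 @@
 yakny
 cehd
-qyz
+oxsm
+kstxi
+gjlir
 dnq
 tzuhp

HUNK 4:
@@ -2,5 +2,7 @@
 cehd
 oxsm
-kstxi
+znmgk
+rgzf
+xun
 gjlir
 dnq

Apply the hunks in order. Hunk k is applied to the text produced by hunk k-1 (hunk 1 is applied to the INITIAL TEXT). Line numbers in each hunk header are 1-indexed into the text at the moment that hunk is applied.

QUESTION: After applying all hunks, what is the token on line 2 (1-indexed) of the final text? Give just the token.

Answer: cehd

Derivation:
Hunk 1: at line 3 remove [irn,jckz,bmwei] add [tzuhp] -> 9 lines: yakny qyzyj qyz dnq tzuhp tli fqb kgohc ljplb
Hunk 2: at line 1 remove [qyzyj] add [cehd] -> 9 lines: yakny cehd qyz dnq tzuhp tli fqb kgohc ljplb
Hunk 3: at line 1 remove [qyz] add [oxsm,kstxi,gjlir] -> 11 lines: yakny cehd oxsm kstxi gjlir dnq tzuhp tli fqb kgohc ljplb
Hunk 4: at line 2 remove [kstxi] add [znmgk,rgzf,xun] -> 13 lines: yakny cehd oxsm znmgk rgzf xun gjlir dnq tzuhp tli fqb kgohc ljplb
Final line 2: cehd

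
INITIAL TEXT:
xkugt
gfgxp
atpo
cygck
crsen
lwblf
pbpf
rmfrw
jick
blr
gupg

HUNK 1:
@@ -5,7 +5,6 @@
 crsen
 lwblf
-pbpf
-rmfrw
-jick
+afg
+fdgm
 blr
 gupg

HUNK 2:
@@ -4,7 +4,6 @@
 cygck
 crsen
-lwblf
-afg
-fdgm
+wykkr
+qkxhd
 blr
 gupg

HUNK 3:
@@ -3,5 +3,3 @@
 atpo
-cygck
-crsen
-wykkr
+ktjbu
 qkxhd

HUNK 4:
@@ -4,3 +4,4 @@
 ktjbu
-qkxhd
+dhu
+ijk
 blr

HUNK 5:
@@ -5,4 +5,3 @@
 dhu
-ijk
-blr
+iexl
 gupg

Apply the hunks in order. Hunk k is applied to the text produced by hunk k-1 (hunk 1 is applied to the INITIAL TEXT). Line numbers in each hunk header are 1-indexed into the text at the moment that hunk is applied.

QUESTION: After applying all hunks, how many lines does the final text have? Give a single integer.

Hunk 1: at line 5 remove [pbpf,rmfrw,jick] add [afg,fdgm] -> 10 lines: xkugt gfgxp atpo cygck crsen lwblf afg fdgm blr gupg
Hunk 2: at line 4 remove [lwblf,afg,fdgm] add [wykkr,qkxhd] -> 9 lines: xkugt gfgxp atpo cygck crsen wykkr qkxhd blr gupg
Hunk 3: at line 3 remove [cygck,crsen,wykkr] add [ktjbu] -> 7 lines: xkugt gfgxp atpo ktjbu qkxhd blr gupg
Hunk 4: at line 4 remove [qkxhd] add [dhu,ijk] -> 8 lines: xkugt gfgxp atpo ktjbu dhu ijk blr gupg
Hunk 5: at line 5 remove [ijk,blr] add [iexl] -> 7 lines: xkugt gfgxp atpo ktjbu dhu iexl gupg
Final line count: 7

Answer: 7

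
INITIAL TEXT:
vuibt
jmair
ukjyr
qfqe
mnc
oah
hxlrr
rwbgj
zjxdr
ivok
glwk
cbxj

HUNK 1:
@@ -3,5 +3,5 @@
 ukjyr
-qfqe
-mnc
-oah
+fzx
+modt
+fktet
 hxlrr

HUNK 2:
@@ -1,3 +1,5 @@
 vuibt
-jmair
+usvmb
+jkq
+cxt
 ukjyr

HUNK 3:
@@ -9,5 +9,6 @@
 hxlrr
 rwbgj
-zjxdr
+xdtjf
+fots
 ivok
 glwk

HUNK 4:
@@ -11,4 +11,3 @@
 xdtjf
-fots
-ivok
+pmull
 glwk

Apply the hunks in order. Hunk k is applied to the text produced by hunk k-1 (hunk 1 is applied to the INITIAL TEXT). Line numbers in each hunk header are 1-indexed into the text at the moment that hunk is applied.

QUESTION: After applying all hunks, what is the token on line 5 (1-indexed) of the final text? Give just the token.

Hunk 1: at line 3 remove [qfqe,mnc,oah] add [fzx,modt,fktet] -> 12 lines: vuibt jmair ukjyr fzx modt fktet hxlrr rwbgj zjxdr ivok glwk cbxj
Hunk 2: at line 1 remove [jmair] add [usvmb,jkq,cxt] -> 14 lines: vuibt usvmb jkq cxt ukjyr fzx modt fktet hxlrr rwbgj zjxdr ivok glwk cbxj
Hunk 3: at line 9 remove [zjxdr] add [xdtjf,fots] -> 15 lines: vuibt usvmb jkq cxt ukjyr fzx modt fktet hxlrr rwbgj xdtjf fots ivok glwk cbxj
Hunk 4: at line 11 remove [fots,ivok] add [pmull] -> 14 lines: vuibt usvmb jkq cxt ukjyr fzx modt fktet hxlrr rwbgj xdtjf pmull glwk cbxj
Final line 5: ukjyr

Answer: ukjyr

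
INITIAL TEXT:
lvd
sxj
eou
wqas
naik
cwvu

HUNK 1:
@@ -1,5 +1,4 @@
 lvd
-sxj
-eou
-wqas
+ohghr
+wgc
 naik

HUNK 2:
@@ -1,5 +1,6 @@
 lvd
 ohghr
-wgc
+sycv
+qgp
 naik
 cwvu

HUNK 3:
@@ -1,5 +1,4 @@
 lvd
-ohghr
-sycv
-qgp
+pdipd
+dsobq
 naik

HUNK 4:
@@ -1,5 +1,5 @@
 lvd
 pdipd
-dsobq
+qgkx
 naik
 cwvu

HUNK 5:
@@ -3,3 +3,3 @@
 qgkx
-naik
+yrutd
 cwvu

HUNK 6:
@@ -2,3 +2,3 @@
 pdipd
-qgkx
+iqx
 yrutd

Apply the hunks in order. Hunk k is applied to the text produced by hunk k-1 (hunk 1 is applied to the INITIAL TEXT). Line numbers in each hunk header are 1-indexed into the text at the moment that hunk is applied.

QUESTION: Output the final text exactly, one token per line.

Hunk 1: at line 1 remove [sxj,eou,wqas] add [ohghr,wgc] -> 5 lines: lvd ohghr wgc naik cwvu
Hunk 2: at line 1 remove [wgc] add [sycv,qgp] -> 6 lines: lvd ohghr sycv qgp naik cwvu
Hunk 3: at line 1 remove [ohghr,sycv,qgp] add [pdipd,dsobq] -> 5 lines: lvd pdipd dsobq naik cwvu
Hunk 4: at line 1 remove [dsobq] add [qgkx] -> 5 lines: lvd pdipd qgkx naik cwvu
Hunk 5: at line 3 remove [naik] add [yrutd] -> 5 lines: lvd pdipd qgkx yrutd cwvu
Hunk 6: at line 2 remove [qgkx] add [iqx] -> 5 lines: lvd pdipd iqx yrutd cwvu

Answer: lvd
pdipd
iqx
yrutd
cwvu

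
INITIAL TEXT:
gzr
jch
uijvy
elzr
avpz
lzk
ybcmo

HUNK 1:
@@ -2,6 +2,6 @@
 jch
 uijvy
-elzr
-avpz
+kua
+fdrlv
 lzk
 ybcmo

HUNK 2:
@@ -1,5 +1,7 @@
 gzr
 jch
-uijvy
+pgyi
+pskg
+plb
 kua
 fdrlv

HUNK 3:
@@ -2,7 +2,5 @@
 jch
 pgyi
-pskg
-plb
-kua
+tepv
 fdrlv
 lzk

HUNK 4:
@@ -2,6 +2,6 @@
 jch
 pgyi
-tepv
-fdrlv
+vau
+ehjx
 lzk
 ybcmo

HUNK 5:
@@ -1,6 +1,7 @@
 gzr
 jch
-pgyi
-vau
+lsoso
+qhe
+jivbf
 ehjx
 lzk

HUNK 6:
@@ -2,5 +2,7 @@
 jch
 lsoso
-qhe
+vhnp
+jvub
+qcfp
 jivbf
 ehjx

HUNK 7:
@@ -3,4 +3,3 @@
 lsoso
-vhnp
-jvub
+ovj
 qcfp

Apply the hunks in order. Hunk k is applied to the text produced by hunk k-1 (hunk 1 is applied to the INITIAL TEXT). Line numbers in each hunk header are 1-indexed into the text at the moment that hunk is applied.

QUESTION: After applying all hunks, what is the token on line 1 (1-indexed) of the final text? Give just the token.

Hunk 1: at line 2 remove [elzr,avpz] add [kua,fdrlv] -> 7 lines: gzr jch uijvy kua fdrlv lzk ybcmo
Hunk 2: at line 1 remove [uijvy] add [pgyi,pskg,plb] -> 9 lines: gzr jch pgyi pskg plb kua fdrlv lzk ybcmo
Hunk 3: at line 2 remove [pskg,plb,kua] add [tepv] -> 7 lines: gzr jch pgyi tepv fdrlv lzk ybcmo
Hunk 4: at line 2 remove [tepv,fdrlv] add [vau,ehjx] -> 7 lines: gzr jch pgyi vau ehjx lzk ybcmo
Hunk 5: at line 1 remove [pgyi,vau] add [lsoso,qhe,jivbf] -> 8 lines: gzr jch lsoso qhe jivbf ehjx lzk ybcmo
Hunk 6: at line 2 remove [qhe] add [vhnp,jvub,qcfp] -> 10 lines: gzr jch lsoso vhnp jvub qcfp jivbf ehjx lzk ybcmo
Hunk 7: at line 3 remove [vhnp,jvub] add [ovj] -> 9 lines: gzr jch lsoso ovj qcfp jivbf ehjx lzk ybcmo
Final line 1: gzr

Answer: gzr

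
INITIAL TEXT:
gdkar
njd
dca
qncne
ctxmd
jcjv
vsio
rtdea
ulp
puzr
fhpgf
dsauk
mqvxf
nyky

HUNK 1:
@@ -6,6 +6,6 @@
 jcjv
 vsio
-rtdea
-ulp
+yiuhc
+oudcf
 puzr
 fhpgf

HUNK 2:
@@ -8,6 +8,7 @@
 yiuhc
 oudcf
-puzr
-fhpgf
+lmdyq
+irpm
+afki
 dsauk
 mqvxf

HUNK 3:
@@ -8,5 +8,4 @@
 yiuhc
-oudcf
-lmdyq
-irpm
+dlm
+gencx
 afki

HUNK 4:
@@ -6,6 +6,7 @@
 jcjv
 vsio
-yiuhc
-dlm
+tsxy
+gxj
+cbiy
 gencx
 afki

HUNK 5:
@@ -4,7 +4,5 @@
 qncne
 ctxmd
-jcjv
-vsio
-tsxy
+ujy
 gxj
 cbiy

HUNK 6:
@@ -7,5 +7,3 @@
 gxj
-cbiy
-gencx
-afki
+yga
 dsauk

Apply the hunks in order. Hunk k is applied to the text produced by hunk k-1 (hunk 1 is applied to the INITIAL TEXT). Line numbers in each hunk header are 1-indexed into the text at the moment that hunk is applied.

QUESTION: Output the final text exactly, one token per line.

Hunk 1: at line 6 remove [rtdea,ulp] add [yiuhc,oudcf] -> 14 lines: gdkar njd dca qncne ctxmd jcjv vsio yiuhc oudcf puzr fhpgf dsauk mqvxf nyky
Hunk 2: at line 8 remove [puzr,fhpgf] add [lmdyq,irpm,afki] -> 15 lines: gdkar njd dca qncne ctxmd jcjv vsio yiuhc oudcf lmdyq irpm afki dsauk mqvxf nyky
Hunk 3: at line 8 remove [oudcf,lmdyq,irpm] add [dlm,gencx] -> 14 lines: gdkar njd dca qncne ctxmd jcjv vsio yiuhc dlm gencx afki dsauk mqvxf nyky
Hunk 4: at line 6 remove [yiuhc,dlm] add [tsxy,gxj,cbiy] -> 15 lines: gdkar njd dca qncne ctxmd jcjv vsio tsxy gxj cbiy gencx afki dsauk mqvxf nyky
Hunk 5: at line 4 remove [jcjv,vsio,tsxy] add [ujy] -> 13 lines: gdkar njd dca qncne ctxmd ujy gxj cbiy gencx afki dsauk mqvxf nyky
Hunk 6: at line 7 remove [cbiy,gencx,afki] add [yga] -> 11 lines: gdkar njd dca qncne ctxmd ujy gxj yga dsauk mqvxf nyky

Answer: gdkar
njd
dca
qncne
ctxmd
ujy
gxj
yga
dsauk
mqvxf
nyky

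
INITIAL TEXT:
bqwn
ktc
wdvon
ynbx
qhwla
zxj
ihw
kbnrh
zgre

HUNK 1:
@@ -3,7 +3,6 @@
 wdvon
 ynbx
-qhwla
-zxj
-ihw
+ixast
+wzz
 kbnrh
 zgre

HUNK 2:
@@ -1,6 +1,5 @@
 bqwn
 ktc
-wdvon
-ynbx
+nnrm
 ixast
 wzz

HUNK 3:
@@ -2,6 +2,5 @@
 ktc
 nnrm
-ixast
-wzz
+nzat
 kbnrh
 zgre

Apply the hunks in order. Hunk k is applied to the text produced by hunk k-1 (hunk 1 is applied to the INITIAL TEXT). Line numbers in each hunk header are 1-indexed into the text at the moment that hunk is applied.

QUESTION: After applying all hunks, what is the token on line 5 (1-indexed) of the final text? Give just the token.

Answer: kbnrh

Derivation:
Hunk 1: at line 3 remove [qhwla,zxj,ihw] add [ixast,wzz] -> 8 lines: bqwn ktc wdvon ynbx ixast wzz kbnrh zgre
Hunk 2: at line 1 remove [wdvon,ynbx] add [nnrm] -> 7 lines: bqwn ktc nnrm ixast wzz kbnrh zgre
Hunk 3: at line 2 remove [ixast,wzz] add [nzat] -> 6 lines: bqwn ktc nnrm nzat kbnrh zgre
Final line 5: kbnrh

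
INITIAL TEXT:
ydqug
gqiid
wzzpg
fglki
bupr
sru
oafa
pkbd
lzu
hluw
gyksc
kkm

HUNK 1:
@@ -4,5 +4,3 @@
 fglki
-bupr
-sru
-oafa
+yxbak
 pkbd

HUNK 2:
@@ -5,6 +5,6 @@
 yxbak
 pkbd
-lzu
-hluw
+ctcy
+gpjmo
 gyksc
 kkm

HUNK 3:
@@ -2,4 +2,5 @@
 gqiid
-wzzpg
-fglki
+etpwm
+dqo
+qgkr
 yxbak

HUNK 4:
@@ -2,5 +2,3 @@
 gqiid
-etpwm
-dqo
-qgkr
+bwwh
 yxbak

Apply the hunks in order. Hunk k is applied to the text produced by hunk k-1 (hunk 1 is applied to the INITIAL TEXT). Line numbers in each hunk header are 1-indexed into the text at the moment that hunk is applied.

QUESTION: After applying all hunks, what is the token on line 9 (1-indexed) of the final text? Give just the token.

Answer: kkm

Derivation:
Hunk 1: at line 4 remove [bupr,sru,oafa] add [yxbak] -> 10 lines: ydqug gqiid wzzpg fglki yxbak pkbd lzu hluw gyksc kkm
Hunk 2: at line 5 remove [lzu,hluw] add [ctcy,gpjmo] -> 10 lines: ydqug gqiid wzzpg fglki yxbak pkbd ctcy gpjmo gyksc kkm
Hunk 3: at line 2 remove [wzzpg,fglki] add [etpwm,dqo,qgkr] -> 11 lines: ydqug gqiid etpwm dqo qgkr yxbak pkbd ctcy gpjmo gyksc kkm
Hunk 4: at line 2 remove [etpwm,dqo,qgkr] add [bwwh] -> 9 lines: ydqug gqiid bwwh yxbak pkbd ctcy gpjmo gyksc kkm
Final line 9: kkm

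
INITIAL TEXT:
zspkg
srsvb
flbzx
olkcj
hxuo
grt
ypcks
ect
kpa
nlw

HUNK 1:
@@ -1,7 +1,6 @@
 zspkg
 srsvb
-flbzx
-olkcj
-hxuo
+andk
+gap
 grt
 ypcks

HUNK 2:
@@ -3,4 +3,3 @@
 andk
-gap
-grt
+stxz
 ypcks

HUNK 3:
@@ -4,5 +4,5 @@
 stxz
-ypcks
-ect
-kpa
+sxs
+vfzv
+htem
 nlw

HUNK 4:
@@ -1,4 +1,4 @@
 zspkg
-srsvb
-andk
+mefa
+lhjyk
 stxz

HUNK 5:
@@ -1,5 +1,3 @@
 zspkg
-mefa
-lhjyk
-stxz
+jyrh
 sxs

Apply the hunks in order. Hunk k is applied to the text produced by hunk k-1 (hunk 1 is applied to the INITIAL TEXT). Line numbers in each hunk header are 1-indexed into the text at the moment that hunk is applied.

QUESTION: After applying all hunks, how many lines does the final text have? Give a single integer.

Hunk 1: at line 1 remove [flbzx,olkcj,hxuo] add [andk,gap] -> 9 lines: zspkg srsvb andk gap grt ypcks ect kpa nlw
Hunk 2: at line 3 remove [gap,grt] add [stxz] -> 8 lines: zspkg srsvb andk stxz ypcks ect kpa nlw
Hunk 3: at line 4 remove [ypcks,ect,kpa] add [sxs,vfzv,htem] -> 8 lines: zspkg srsvb andk stxz sxs vfzv htem nlw
Hunk 4: at line 1 remove [srsvb,andk] add [mefa,lhjyk] -> 8 lines: zspkg mefa lhjyk stxz sxs vfzv htem nlw
Hunk 5: at line 1 remove [mefa,lhjyk,stxz] add [jyrh] -> 6 lines: zspkg jyrh sxs vfzv htem nlw
Final line count: 6

Answer: 6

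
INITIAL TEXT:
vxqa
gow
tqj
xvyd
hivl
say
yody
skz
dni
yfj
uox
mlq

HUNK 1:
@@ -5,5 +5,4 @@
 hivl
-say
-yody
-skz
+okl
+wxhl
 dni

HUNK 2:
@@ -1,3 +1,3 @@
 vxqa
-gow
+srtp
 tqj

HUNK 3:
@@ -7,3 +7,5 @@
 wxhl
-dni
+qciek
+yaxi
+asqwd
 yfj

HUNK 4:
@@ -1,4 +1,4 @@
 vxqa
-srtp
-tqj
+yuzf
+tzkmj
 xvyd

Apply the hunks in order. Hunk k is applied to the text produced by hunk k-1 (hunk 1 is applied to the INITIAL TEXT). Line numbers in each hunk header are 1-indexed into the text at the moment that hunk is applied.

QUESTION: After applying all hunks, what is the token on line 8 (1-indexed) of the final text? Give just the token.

Answer: qciek

Derivation:
Hunk 1: at line 5 remove [say,yody,skz] add [okl,wxhl] -> 11 lines: vxqa gow tqj xvyd hivl okl wxhl dni yfj uox mlq
Hunk 2: at line 1 remove [gow] add [srtp] -> 11 lines: vxqa srtp tqj xvyd hivl okl wxhl dni yfj uox mlq
Hunk 3: at line 7 remove [dni] add [qciek,yaxi,asqwd] -> 13 lines: vxqa srtp tqj xvyd hivl okl wxhl qciek yaxi asqwd yfj uox mlq
Hunk 4: at line 1 remove [srtp,tqj] add [yuzf,tzkmj] -> 13 lines: vxqa yuzf tzkmj xvyd hivl okl wxhl qciek yaxi asqwd yfj uox mlq
Final line 8: qciek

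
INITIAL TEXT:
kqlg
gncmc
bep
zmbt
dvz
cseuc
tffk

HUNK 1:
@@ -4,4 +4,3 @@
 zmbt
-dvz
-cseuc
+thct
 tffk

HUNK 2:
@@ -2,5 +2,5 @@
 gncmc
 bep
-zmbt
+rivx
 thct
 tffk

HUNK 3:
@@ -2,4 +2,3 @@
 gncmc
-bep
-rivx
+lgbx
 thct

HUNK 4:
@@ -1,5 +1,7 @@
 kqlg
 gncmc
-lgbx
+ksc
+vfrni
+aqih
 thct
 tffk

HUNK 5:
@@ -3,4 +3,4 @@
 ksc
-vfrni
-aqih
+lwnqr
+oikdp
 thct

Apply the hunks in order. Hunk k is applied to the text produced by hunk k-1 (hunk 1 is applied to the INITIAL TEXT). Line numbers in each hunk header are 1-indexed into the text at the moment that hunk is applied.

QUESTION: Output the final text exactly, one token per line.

Hunk 1: at line 4 remove [dvz,cseuc] add [thct] -> 6 lines: kqlg gncmc bep zmbt thct tffk
Hunk 2: at line 2 remove [zmbt] add [rivx] -> 6 lines: kqlg gncmc bep rivx thct tffk
Hunk 3: at line 2 remove [bep,rivx] add [lgbx] -> 5 lines: kqlg gncmc lgbx thct tffk
Hunk 4: at line 1 remove [lgbx] add [ksc,vfrni,aqih] -> 7 lines: kqlg gncmc ksc vfrni aqih thct tffk
Hunk 5: at line 3 remove [vfrni,aqih] add [lwnqr,oikdp] -> 7 lines: kqlg gncmc ksc lwnqr oikdp thct tffk

Answer: kqlg
gncmc
ksc
lwnqr
oikdp
thct
tffk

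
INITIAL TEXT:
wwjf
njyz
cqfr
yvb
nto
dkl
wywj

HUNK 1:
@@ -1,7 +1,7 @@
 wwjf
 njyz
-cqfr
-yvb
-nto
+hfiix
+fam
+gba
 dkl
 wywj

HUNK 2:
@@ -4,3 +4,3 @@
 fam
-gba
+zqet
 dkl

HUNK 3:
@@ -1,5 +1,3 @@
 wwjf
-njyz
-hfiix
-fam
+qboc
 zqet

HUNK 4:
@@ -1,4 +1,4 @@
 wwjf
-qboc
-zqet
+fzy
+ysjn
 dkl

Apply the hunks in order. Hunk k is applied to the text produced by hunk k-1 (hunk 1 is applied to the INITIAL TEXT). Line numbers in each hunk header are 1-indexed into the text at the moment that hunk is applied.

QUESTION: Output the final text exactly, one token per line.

Hunk 1: at line 1 remove [cqfr,yvb,nto] add [hfiix,fam,gba] -> 7 lines: wwjf njyz hfiix fam gba dkl wywj
Hunk 2: at line 4 remove [gba] add [zqet] -> 7 lines: wwjf njyz hfiix fam zqet dkl wywj
Hunk 3: at line 1 remove [njyz,hfiix,fam] add [qboc] -> 5 lines: wwjf qboc zqet dkl wywj
Hunk 4: at line 1 remove [qboc,zqet] add [fzy,ysjn] -> 5 lines: wwjf fzy ysjn dkl wywj

Answer: wwjf
fzy
ysjn
dkl
wywj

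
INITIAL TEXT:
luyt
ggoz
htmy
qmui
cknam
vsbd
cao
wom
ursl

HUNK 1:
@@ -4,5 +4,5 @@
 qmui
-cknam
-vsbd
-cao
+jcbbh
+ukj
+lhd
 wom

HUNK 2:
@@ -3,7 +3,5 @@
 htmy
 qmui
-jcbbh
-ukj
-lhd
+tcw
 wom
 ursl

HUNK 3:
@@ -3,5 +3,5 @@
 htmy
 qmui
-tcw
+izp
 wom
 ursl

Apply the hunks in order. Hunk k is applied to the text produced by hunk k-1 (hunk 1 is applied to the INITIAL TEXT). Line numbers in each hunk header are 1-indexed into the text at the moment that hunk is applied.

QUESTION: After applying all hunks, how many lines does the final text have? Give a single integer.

Hunk 1: at line 4 remove [cknam,vsbd,cao] add [jcbbh,ukj,lhd] -> 9 lines: luyt ggoz htmy qmui jcbbh ukj lhd wom ursl
Hunk 2: at line 3 remove [jcbbh,ukj,lhd] add [tcw] -> 7 lines: luyt ggoz htmy qmui tcw wom ursl
Hunk 3: at line 3 remove [tcw] add [izp] -> 7 lines: luyt ggoz htmy qmui izp wom ursl
Final line count: 7

Answer: 7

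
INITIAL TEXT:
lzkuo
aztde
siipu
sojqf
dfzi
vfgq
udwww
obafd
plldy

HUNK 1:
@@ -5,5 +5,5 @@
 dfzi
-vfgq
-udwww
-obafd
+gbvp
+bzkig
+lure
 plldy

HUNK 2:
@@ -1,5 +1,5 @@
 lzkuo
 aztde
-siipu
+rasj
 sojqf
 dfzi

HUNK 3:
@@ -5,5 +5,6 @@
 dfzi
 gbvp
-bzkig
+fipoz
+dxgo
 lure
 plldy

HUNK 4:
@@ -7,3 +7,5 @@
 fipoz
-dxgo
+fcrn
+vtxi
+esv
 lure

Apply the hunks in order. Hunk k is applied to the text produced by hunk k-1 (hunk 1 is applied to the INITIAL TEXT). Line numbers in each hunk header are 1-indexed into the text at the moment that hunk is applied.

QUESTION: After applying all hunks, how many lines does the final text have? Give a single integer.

Hunk 1: at line 5 remove [vfgq,udwww,obafd] add [gbvp,bzkig,lure] -> 9 lines: lzkuo aztde siipu sojqf dfzi gbvp bzkig lure plldy
Hunk 2: at line 1 remove [siipu] add [rasj] -> 9 lines: lzkuo aztde rasj sojqf dfzi gbvp bzkig lure plldy
Hunk 3: at line 5 remove [bzkig] add [fipoz,dxgo] -> 10 lines: lzkuo aztde rasj sojqf dfzi gbvp fipoz dxgo lure plldy
Hunk 4: at line 7 remove [dxgo] add [fcrn,vtxi,esv] -> 12 lines: lzkuo aztde rasj sojqf dfzi gbvp fipoz fcrn vtxi esv lure plldy
Final line count: 12

Answer: 12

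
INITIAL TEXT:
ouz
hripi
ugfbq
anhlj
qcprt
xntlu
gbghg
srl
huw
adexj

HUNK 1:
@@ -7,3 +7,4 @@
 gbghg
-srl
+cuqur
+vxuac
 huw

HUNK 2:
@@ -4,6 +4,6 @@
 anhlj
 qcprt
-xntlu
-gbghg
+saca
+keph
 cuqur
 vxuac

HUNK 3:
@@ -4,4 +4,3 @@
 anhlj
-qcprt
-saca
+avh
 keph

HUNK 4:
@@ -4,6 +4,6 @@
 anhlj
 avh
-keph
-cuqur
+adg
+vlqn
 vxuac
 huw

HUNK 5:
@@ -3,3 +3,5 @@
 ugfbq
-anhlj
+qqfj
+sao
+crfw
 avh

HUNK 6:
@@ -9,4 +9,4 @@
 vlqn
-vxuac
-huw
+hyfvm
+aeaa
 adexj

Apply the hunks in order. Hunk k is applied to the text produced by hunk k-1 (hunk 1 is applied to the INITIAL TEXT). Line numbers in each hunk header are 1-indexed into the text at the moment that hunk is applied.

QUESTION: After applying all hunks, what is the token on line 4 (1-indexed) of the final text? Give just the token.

Answer: qqfj

Derivation:
Hunk 1: at line 7 remove [srl] add [cuqur,vxuac] -> 11 lines: ouz hripi ugfbq anhlj qcprt xntlu gbghg cuqur vxuac huw adexj
Hunk 2: at line 4 remove [xntlu,gbghg] add [saca,keph] -> 11 lines: ouz hripi ugfbq anhlj qcprt saca keph cuqur vxuac huw adexj
Hunk 3: at line 4 remove [qcprt,saca] add [avh] -> 10 lines: ouz hripi ugfbq anhlj avh keph cuqur vxuac huw adexj
Hunk 4: at line 4 remove [keph,cuqur] add [adg,vlqn] -> 10 lines: ouz hripi ugfbq anhlj avh adg vlqn vxuac huw adexj
Hunk 5: at line 3 remove [anhlj] add [qqfj,sao,crfw] -> 12 lines: ouz hripi ugfbq qqfj sao crfw avh adg vlqn vxuac huw adexj
Hunk 6: at line 9 remove [vxuac,huw] add [hyfvm,aeaa] -> 12 lines: ouz hripi ugfbq qqfj sao crfw avh adg vlqn hyfvm aeaa adexj
Final line 4: qqfj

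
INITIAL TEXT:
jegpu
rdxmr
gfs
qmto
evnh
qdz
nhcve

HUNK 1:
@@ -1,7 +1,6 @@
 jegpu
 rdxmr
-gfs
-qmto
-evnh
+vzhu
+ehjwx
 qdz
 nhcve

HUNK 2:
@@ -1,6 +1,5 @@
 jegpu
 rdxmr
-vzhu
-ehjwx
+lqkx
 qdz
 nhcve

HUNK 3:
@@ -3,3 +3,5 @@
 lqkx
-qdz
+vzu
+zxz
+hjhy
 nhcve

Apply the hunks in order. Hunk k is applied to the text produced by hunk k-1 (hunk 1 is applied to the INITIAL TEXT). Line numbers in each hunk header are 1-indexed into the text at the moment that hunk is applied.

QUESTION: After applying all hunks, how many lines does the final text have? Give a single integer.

Answer: 7

Derivation:
Hunk 1: at line 1 remove [gfs,qmto,evnh] add [vzhu,ehjwx] -> 6 lines: jegpu rdxmr vzhu ehjwx qdz nhcve
Hunk 2: at line 1 remove [vzhu,ehjwx] add [lqkx] -> 5 lines: jegpu rdxmr lqkx qdz nhcve
Hunk 3: at line 3 remove [qdz] add [vzu,zxz,hjhy] -> 7 lines: jegpu rdxmr lqkx vzu zxz hjhy nhcve
Final line count: 7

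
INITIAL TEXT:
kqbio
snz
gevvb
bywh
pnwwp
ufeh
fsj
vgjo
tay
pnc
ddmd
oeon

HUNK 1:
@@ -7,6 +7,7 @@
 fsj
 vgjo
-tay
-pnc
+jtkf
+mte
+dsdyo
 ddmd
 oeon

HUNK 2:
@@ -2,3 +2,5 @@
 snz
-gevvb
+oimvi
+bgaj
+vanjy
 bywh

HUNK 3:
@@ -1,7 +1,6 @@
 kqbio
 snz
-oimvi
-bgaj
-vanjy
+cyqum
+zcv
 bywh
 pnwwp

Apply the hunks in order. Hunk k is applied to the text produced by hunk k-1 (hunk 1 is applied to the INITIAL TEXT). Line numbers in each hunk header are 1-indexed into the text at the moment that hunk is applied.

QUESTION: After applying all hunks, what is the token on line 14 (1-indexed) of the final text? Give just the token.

Hunk 1: at line 7 remove [tay,pnc] add [jtkf,mte,dsdyo] -> 13 lines: kqbio snz gevvb bywh pnwwp ufeh fsj vgjo jtkf mte dsdyo ddmd oeon
Hunk 2: at line 2 remove [gevvb] add [oimvi,bgaj,vanjy] -> 15 lines: kqbio snz oimvi bgaj vanjy bywh pnwwp ufeh fsj vgjo jtkf mte dsdyo ddmd oeon
Hunk 3: at line 1 remove [oimvi,bgaj,vanjy] add [cyqum,zcv] -> 14 lines: kqbio snz cyqum zcv bywh pnwwp ufeh fsj vgjo jtkf mte dsdyo ddmd oeon
Final line 14: oeon

Answer: oeon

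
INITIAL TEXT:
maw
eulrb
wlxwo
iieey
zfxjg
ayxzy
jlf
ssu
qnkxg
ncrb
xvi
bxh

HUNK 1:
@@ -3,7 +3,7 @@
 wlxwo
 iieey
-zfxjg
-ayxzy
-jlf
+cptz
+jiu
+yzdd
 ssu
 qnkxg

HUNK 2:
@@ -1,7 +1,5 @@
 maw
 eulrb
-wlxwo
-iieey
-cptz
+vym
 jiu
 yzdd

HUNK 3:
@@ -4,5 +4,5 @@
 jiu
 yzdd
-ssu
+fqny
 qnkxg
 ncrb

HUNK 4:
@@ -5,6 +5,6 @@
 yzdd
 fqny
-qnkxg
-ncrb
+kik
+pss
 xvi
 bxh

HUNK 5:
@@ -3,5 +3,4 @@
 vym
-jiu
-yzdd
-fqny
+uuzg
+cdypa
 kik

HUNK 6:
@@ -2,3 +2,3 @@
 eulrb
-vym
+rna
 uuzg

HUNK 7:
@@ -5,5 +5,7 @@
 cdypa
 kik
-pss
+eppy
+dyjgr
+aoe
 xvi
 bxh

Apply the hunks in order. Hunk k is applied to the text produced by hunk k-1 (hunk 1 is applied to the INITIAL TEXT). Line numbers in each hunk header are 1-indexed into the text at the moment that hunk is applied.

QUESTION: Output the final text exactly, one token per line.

Hunk 1: at line 3 remove [zfxjg,ayxzy,jlf] add [cptz,jiu,yzdd] -> 12 lines: maw eulrb wlxwo iieey cptz jiu yzdd ssu qnkxg ncrb xvi bxh
Hunk 2: at line 1 remove [wlxwo,iieey,cptz] add [vym] -> 10 lines: maw eulrb vym jiu yzdd ssu qnkxg ncrb xvi bxh
Hunk 3: at line 4 remove [ssu] add [fqny] -> 10 lines: maw eulrb vym jiu yzdd fqny qnkxg ncrb xvi bxh
Hunk 4: at line 5 remove [qnkxg,ncrb] add [kik,pss] -> 10 lines: maw eulrb vym jiu yzdd fqny kik pss xvi bxh
Hunk 5: at line 3 remove [jiu,yzdd,fqny] add [uuzg,cdypa] -> 9 lines: maw eulrb vym uuzg cdypa kik pss xvi bxh
Hunk 6: at line 2 remove [vym] add [rna] -> 9 lines: maw eulrb rna uuzg cdypa kik pss xvi bxh
Hunk 7: at line 5 remove [pss] add [eppy,dyjgr,aoe] -> 11 lines: maw eulrb rna uuzg cdypa kik eppy dyjgr aoe xvi bxh

Answer: maw
eulrb
rna
uuzg
cdypa
kik
eppy
dyjgr
aoe
xvi
bxh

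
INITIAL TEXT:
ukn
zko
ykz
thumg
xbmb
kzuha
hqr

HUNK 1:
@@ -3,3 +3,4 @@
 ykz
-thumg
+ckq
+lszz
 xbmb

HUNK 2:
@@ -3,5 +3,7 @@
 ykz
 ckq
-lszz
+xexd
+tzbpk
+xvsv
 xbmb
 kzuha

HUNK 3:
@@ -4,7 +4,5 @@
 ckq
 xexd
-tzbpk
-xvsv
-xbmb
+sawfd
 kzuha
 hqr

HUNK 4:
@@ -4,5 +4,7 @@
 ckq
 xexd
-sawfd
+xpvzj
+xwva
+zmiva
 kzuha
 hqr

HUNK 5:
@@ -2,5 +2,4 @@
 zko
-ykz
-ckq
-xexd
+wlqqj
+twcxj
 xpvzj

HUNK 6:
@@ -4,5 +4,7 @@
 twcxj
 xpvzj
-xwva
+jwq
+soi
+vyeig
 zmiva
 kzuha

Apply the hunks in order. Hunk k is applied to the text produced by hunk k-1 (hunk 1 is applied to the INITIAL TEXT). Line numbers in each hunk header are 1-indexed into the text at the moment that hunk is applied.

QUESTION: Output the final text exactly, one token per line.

Answer: ukn
zko
wlqqj
twcxj
xpvzj
jwq
soi
vyeig
zmiva
kzuha
hqr

Derivation:
Hunk 1: at line 3 remove [thumg] add [ckq,lszz] -> 8 lines: ukn zko ykz ckq lszz xbmb kzuha hqr
Hunk 2: at line 3 remove [lszz] add [xexd,tzbpk,xvsv] -> 10 lines: ukn zko ykz ckq xexd tzbpk xvsv xbmb kzuha hqr
Hunk 3: at line 4 remove [tzbpk,xvsv,xbmb] add [sawfd] -> 8 lines: ukn zko ykz ckq xexd sawfd kzuha hqr
Hunk 4: at line 4 remove [sawfd] add [xpvzj,xwva,zmiva] -> 10 lines: ukn zko ykz ckq xexd xpvzj xwva zmiva kzuha hqr
Hunk 5: at line 2 remove [ykz,ckq,xexd] add [wlqqj,twcxj] -> 9 lines: ukn zko wlqqj twcxj xpvzj xwva zmiva kzuha hqr
Hunk 6: at line 4 remove [xwva] add [jwq,soi,vyeig] -> 11 lines: ukn zko wlqqj twcxj xpvzj jwq soi vyeig zmiva kzuha hqr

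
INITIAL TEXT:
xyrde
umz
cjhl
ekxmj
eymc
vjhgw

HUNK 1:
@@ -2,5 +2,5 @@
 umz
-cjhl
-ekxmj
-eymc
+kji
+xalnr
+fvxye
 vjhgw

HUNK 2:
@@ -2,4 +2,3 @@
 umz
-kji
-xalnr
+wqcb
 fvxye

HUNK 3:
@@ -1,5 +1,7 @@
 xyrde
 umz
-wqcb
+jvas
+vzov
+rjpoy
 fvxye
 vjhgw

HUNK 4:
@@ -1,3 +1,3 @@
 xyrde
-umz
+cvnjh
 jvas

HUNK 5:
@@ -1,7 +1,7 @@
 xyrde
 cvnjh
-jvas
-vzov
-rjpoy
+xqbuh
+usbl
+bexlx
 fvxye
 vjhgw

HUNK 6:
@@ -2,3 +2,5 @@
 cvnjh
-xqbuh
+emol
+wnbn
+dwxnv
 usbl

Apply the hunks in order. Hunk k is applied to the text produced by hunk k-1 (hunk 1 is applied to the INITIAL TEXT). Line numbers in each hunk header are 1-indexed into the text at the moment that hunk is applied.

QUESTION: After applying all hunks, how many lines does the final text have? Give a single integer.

Hunk 1: at line 2 remove [cjhl,ekxmj,eymc] add [kji,xalnr,fvxye] -> 6 lines: xyrde umz kji xalnr fvxye vjhgw
Hunk 2: at line 2 remove [kji,xalnr] add [wqcb] -> 5 lines: xyrde umz wqcb fvxye vjhgw
Hunk 3: at line 1 remove [wqcb] add [jvas,vzov,rjpoy] -> 7 lines: xyrde umz jvas vzov rjpoy fvxye vjhgw
Hunk 4: at line 1 remove [umz] add [cvnjh] -> 7 lines: xyrde cvnjh jvas vzov rjpoy fvxye vjhgw
Hunk 5: at line 1 remove [jvas,vzov,rjpoy] add [xqbuh,usbl,bexlx] -> 7 lines: xyrde cvnjh xqbuh usbl bexlx fvxye vjhgw
Hunk 6: at line 2 remove [xqbuh] add [emol,wnbn,dwxnv] -> 9 lines: xyrde cvnjh emol wnbn dwxnv usbl bexlx fvxye vjhgw
Final line count: 9

Answer: 9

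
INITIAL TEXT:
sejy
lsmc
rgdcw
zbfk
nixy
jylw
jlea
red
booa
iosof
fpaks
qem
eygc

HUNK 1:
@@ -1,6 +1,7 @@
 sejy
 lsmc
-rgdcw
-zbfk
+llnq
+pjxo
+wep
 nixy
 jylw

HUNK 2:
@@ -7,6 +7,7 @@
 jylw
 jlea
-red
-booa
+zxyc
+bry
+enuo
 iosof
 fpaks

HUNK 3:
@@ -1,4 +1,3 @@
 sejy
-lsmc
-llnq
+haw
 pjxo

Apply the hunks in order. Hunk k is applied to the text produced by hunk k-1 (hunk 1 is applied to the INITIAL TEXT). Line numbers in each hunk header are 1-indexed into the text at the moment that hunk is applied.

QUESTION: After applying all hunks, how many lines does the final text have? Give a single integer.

Hunk 1: at line 1 remove [rgdcw,zbfk] add [llnq,pjxo,wep] -> 14 lines: sejy lsmc llnq pjxo wep nixy jylw jlea red booa iosof fpaks qem eygc
Hunk 2: at line 7 remove [red,booa] add [zxyc,bry,enuo] -> 15 lines: sejy lsmc llnq pjxo wep nixy jylw jlea zxyc bry enuo iosof fpaks qem eygc
Hunk 3: at line 1 remove [lsmc,llnq] add [haw] -> 14 lines: sejy haw pjxo wep nixy jylw jlea zxyc bry enuo iosof fpaks qem eygc
Final line count: 14

Answer: 14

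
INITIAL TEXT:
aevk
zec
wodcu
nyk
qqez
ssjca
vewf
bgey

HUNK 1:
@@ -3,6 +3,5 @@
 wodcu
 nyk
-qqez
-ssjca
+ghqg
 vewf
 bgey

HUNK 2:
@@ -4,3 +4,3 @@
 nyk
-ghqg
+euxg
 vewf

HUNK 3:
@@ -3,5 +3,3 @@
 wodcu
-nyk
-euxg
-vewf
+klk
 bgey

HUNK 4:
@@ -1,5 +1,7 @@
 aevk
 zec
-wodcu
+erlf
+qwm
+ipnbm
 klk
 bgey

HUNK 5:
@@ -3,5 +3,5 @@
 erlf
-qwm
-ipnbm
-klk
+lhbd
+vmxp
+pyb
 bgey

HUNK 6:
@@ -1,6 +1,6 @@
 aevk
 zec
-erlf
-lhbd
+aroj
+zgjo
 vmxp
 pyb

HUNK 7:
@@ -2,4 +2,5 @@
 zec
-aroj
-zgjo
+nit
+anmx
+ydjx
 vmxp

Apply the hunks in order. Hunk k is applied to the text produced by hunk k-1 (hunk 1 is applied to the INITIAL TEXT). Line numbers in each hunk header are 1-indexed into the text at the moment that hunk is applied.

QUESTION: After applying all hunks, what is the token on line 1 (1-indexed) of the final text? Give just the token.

Hunk 1: at line 3 remove [qqez,ssjca] add [ghqg] -> 7 lines: aevk zec wodcu nyk ghqg vewf bgey
Hunk 2: at line 4 remove [ghqg] add [euxg] -> 7 lines: aevk zec wodcu nyk euxg vewf bgey
Hunk 3: at line 3 remove [nyk,euxg,vewf] add [klk] -> 5 lines: aevk zec wodcu klk bgey
Hunk 4: at line 1 remove [wodcu] add [erlf,qwm,ipnbm] -> 7 lines: aevk zec erlf qwm ipnbm klk bgey
Hunk 5: at line 3 remove [qwm,ipnbm,klk] add [lhbd,vmxp,pyb] -> 7 lines: aevk zec erlf lhbd vmxp pyb bgey
Hunk 6: at line 1 remove [erlf,lhbd] add [aroj,zgjo] -> 7 lines: aevk zec aroj zgjo vmxp pyb bgey
Hunk 7: at line 2 remove [aroj,zgjo] add [nit,anmx,ydjx] -> 8 lines: aevk zec nit anmx ydjx vmxp pyb bgey
Final line 1: aevk

Answer: aevk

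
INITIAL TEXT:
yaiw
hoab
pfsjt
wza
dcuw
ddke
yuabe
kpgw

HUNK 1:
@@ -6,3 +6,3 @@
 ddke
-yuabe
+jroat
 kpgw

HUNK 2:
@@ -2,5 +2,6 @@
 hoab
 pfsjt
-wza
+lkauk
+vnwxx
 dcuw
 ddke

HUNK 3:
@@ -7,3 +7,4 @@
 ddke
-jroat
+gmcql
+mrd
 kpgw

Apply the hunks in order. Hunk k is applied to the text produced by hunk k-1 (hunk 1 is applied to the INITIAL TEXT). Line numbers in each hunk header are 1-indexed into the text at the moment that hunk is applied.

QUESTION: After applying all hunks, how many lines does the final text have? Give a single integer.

Answer: 10

Derivation:
Hunk 1: at line 6 remove [yuabe] add [jroat] -> 8 lines: yaiw hoab pfsjt wza dcuw ddke jroat kpgw
Hunk 2: at line 2 remove [wza] add [lkauk,vnwxx] -> 9 lines: yaiw hoab pfsjt lkauk vnwxx dcuw ddke jroat kpgw
Hunk 3: at line 7 remove [jroat] add [gmcql,mrd] -> 10 lines: yaiw hoab pfsjt lkauk vnwxx dcuw ddke gmcql mrd kpgw
Final line count: 10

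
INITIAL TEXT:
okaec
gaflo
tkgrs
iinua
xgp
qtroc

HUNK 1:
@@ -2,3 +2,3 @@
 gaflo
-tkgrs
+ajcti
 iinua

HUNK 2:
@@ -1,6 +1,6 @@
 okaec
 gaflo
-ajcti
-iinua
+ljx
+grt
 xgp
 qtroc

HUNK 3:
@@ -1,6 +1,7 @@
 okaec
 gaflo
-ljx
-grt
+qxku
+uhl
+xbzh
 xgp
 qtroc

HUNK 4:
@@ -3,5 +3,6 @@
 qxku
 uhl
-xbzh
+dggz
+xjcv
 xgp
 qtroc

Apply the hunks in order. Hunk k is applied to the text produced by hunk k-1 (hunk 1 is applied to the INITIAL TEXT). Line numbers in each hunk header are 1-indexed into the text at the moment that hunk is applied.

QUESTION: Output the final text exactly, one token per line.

Hunk 1: at line 2 remove [tkgrs] add [ajcti] -> 6 lines: okaec gaflo ajcti iinua xgp qtroc
Hunk 2: at line 1 remove [ajcti,iinua] add [ljx,grt] -> 6 lines: okaec gaflo ljx grt xgp qtroc
Hunk 3: at line 1 remove [ljx,grt] add [qxku,uhl,xbzh] -> 7 lines: okaec gaflo qxku uhl xbzh xgp qtroc
Hunk 4: at line 3 remove [xbzh] add [dggz,xjcv] -> 8 lines: okaec gaflo qxku uhl dggz xjcv xgp qtroc

Answer: okaec
gaflo
qxku
uhl
dggz
xjcv
xgp
qtroc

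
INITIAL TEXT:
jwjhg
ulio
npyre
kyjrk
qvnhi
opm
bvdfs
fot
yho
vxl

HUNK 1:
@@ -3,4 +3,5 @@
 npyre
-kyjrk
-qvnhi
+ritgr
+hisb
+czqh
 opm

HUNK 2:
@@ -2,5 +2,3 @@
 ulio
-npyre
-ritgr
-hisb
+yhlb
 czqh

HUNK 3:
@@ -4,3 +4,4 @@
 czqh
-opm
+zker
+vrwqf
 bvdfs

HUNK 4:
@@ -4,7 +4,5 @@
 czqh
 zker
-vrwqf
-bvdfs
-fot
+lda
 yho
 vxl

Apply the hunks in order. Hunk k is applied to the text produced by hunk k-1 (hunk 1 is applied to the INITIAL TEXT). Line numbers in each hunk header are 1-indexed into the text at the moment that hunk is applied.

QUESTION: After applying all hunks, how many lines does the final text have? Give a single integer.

Answer: 8

Derivation:
Hunk 1: at line 3 remove [kyjrk,qvnhi] add [ritgr,hisb,czqh] -> 11 lines: jwjhg ulio npyre ritgr hisb czqh opm bvdfs fot yho vxl
Hunk 2: at line 2 remove [npyre,ritgr,hisb] add [yhlb] -> 9 lines: jwjhg ulio yhlb czqh opm bvdfs fot yho vxl
Hunk 3: at line 4 remove [opm] add [zker,vrwqf] -> 10 lines: jwjhg ulio yhlb czqh zker vrwqf bvdfs fot yho vxl
Hunk 4: at line 4 remove [vrwqf,bvdfs,fot] add [lda] -> 8 lines: jwjhg ulio yhlb czqh zker lda yho vxl
Final line count: 8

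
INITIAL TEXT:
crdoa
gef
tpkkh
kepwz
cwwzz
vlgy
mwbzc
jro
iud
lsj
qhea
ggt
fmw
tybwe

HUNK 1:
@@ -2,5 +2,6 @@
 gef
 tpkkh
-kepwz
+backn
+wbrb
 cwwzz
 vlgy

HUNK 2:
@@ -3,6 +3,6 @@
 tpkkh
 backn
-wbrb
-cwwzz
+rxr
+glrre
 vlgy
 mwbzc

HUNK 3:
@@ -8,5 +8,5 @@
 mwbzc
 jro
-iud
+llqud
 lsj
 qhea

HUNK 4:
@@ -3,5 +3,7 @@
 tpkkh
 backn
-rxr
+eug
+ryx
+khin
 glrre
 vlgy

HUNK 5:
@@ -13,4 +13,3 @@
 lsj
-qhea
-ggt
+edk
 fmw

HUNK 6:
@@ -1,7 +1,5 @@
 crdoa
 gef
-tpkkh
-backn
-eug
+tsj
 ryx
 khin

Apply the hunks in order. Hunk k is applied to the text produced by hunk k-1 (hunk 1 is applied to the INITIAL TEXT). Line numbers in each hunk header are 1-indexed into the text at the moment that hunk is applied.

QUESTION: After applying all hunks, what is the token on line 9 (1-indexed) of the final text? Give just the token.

Hunk 1: at line 2 remove [kepwz] add [backn,wbrb] -> 15 lines: crdoa gef tpkkh backn wbrb cwwzz vlgy mwbzc jro iud lsj qhea ggt fmw tybwe
Hunk 2: at line 3 remove [wbrb,cwwzz] add [rxr,glrre] -> 15 lines: crdoa gef tpkkh backn rxr glrre vlgy mwbzc jro iud lsj qhea ggt fmw tybwe
Hunk 3: at line 8 remove [iud] add [llqud] -> 15 lines: crdoa gef tpkkh backn rxr glrre vlgy mwbzc jro llqud lsj qhea ggt fmw tybwe
Hunk 4: at line 3 remove [rxr] add [eug,ryx,khin] -> 17 lines: crdoa gef tpkkh backn eug ryx khin glrre vlgy mwbzc jro llqud lsj qhea ggt fmw tybwe
Hunk 5: at line 13 remove [qhea,ggt] add [edk] -> 16 lines: crdoa gef tpkkh backn eug ryx khin glrre vlgy mwbzc jro llqud lsj edk fmw tybwe
Hunk 6: at line 1 remove [tpkkh,backn,eug] add [tsj] -> 14 lines: crdoa gef tsj ryx khin glrre vlgy mwbzc jro llqud lsj edk fmw tybwe
Final line 9: jro

Answer: jro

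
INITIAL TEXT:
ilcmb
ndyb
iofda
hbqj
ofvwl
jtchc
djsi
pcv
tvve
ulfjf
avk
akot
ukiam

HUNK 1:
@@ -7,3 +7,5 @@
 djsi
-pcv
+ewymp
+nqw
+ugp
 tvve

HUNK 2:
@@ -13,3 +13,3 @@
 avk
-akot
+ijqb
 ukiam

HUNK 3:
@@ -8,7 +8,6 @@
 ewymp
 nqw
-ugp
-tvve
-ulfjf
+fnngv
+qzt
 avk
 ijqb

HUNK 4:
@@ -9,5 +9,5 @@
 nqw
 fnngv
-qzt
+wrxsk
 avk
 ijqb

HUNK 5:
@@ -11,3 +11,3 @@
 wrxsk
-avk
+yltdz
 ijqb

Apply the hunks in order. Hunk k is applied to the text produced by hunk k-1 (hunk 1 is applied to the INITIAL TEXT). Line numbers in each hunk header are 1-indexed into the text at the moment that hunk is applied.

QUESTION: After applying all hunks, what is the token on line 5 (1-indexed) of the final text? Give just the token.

Answer: ofvwl

Derivation:
Hunk 1: at line 7 remove [pcv] add [ewymp,nqw,ugp] -> 15 lines: ilcmb ndyb iofda hbqj ofvwl jtchc djsi ewymp nqw ugp tvve ulfjf avk akot ukiam
Hunk 2: at line 13 remove [akot] add [ijqb] -> 15 lines: ilcmb ndyb iofda hbqj ofvwl jtchc djsi ewymp nqw ugp tvve ulfjf avk ijqb ukiam
Hunk 3: at line 8 remove [ugp,tvve,ulfjf] add [fnngv,qzt] -> 14 lines: ilcmb ndyb iofda hbqj ofvwl jtchc djsi ewymp nqw fnngv qzt avk ijqb ukiam
Hunk 4: at line 9 remove [qzt] add [wrxsk] -> 14 lines: ilcmb ndyb iofda hbqj ofvwl jtchc djsi ewymp nqw fnngv wrxsk avk ijqb ukiam
Hunk 5: at line 11 remove [avk] add [yltdz] -> 14 lines: ilcmb ndyb iofda hbqj ofvwl jtchc djsi ewymp nqw fnngv wrxsk yltdz ijqb ukiam
Final line 5: ofvwl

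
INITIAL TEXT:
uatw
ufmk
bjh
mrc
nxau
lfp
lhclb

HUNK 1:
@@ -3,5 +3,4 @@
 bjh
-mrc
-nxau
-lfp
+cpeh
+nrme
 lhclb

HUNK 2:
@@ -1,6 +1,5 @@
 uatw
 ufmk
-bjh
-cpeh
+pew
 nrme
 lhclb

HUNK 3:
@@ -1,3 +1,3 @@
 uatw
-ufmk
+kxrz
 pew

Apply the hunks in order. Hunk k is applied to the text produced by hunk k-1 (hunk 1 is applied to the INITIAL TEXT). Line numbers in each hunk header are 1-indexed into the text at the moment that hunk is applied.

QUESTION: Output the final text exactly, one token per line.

Answer: uatw
kxrz
pew
nrme
lhclb

Derivation:
Hunk 1: at line 3 remove [mrc,nxau,lfp] add [cpeh,nrme] -> 6 lines: uatw ufmk bjh cpeh nrme lhclb
Hunk 2: at line 1 remove [bjh,cpeh] add [pew] -> 5 lines: uatw ufmk pew nrme lhclb
Hunk 3: at line 1 remove [ufmk] add [kxrz] -> 5 lines: uatw kxrz pew nrme lhclb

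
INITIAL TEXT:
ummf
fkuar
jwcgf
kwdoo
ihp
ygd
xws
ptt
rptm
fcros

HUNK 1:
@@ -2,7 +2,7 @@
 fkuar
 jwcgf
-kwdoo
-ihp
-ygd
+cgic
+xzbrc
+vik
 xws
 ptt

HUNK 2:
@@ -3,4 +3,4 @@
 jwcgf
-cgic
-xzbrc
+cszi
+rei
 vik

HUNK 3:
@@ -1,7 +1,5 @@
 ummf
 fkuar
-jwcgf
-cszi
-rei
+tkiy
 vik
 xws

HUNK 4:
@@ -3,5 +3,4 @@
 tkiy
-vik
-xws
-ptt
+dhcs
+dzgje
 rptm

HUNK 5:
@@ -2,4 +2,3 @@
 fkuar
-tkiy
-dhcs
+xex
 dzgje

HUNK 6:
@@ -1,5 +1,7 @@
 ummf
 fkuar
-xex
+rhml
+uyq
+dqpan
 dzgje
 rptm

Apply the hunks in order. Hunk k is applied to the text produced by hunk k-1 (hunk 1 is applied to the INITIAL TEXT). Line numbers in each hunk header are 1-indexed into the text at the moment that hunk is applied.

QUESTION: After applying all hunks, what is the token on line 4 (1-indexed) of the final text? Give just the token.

Answer: uyq

Derivation:
Hunk 1: at line 2 remove [kwdoo,ihp,ygd] add [cgic,xzbrc,vik] -> 10 lines: ummf fkuar jwcgf cgic xzbrc vik xws ptt rptm fcros
Hunk 2: at line 3 remove [cgic,xzbrc] add [cszi,rei] -> 10 lines: ummf fkuar jwcgf cszi rei vik xws ptt rptm fcros
Hunk 3: at line 1 remove [jwcgf,cszi,rei] add [tkiy] -> 8 lines: ummf fkuar tkiy vik xws ptt rptm fcros
Hunk 4: at line 3 remove [vik,xws,ptt] add [dhcs,dzgje] -> 7 lines: ummf fkuar tkiy dhcs dzgje rptm fcros
Hunk 5: at line 2 remove [tkiy,dhcs] add [xex] -> 6 lines: ummf fkuar xex dzgje rptm fcros
Hunk 6: at line 1 remove [xex] add [rhml,uyq,dqpan] -> 8 lines: ummf fkuar rhml uyq dqpan dzgje rptm fcros
Final line 4: uyq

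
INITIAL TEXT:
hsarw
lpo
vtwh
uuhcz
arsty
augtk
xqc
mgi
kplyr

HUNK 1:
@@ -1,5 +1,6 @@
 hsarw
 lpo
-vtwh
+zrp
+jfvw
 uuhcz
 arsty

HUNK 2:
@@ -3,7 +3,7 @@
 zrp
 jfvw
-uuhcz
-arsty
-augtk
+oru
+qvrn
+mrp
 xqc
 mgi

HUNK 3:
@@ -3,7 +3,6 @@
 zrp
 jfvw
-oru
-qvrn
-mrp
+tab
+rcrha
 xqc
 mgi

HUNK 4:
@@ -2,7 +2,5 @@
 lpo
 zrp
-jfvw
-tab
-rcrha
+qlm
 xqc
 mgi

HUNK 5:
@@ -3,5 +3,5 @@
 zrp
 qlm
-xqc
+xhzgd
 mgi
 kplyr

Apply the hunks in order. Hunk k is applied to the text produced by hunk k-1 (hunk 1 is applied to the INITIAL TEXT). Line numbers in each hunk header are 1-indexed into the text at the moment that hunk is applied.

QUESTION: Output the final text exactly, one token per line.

Hunk 1: at line 1 remove [vtwh] add [zrp,jfvw] -> 10 lines: hsarw lpo zrp jfvw uuhcz arsty augtk xqc mgi kplyr
Hunk 2: at line 3 remove [uuhcz,arsty,augtk] add [oru,qvrn,mrp] -> 10 lines: hsarw lpo zrp jfvw oru qvrn mrp xqc mgi kplyr
Hunk 3: at line 3 remove [oru,qvrn,mrp] add [tab,rcrha] -> 9 lines: hsarw lpo zrp jfvw tab rcrha xqc mgi kplyr
Hunk 4: at line 2 remove [jfvw,tab,rcrha] add [qlm] -> 7 lines: hsarw lpo zrp qlm xqc mgi kplyr
Hunk 5: at line 3 remove [xqc] add [xhzgd] -> 7 lines: hsarw lpo zrp qlm xhzgd mgi kplyr

Answer: hsarw
lpo
zrp
qlm
xhzgd
mgi
kplyr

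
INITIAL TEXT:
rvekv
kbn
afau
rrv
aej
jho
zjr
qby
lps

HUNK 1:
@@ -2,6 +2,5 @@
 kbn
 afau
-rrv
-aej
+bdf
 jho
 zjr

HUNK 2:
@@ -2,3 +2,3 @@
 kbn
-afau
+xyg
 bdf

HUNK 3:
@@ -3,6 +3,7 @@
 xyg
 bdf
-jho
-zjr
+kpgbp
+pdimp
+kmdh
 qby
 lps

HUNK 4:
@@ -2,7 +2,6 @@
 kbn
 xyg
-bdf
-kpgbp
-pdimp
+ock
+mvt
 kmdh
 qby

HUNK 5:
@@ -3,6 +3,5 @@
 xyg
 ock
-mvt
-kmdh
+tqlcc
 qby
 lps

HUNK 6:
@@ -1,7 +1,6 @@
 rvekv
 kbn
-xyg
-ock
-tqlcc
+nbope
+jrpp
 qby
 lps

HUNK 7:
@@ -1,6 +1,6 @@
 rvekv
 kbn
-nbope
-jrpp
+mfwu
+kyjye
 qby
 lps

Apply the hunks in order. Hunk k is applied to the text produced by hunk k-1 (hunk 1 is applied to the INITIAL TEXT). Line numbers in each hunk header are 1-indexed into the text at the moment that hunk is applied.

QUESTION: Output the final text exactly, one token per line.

Answer: rvekv
kbn
mfwu
kyjye
qby
lps

Derivation:
Hunk 1: at line 2 remove [rrv,aej] add [bdf] -> 8 lines: rvekv kbn afau bdf jho zjr qby lps
Hunk 2: at line 2 remove [afau] add [xyg] -> 8 lines: rvekv kbn xyg bdf jho zjr qby lps
Hunk 3: at line 3 remove [jho,zjr] add [kpgbp,pdimp,kmdh] -> 9 lines: rvekv kbn xyg bdf kpgbp pdimp kmdh qby lps
Hunk 4: at line 2 remove [bdf,kpgbp,pdimp] add [ock,mvt] -> 8 lines: rvekv kbn xyg ock mvt kmdh qby lps
Hunk 5: at line 3 remove [mvt,kmdh] add [tqlcc] -> 7 lines: rvekv kbn xyg ock tqlcc qby lps
Hunk 6: at line 1 remove [xyg,ock,tqlcc] add [nbope,jrpp] -> 6 lines: rvekv kbn nbope jrpp qby lps
Hunk 7: at line 1 remove [nbope,jrpp] add [mfwu,kyjye] -> 6 lines: rvekv kbn mfwu kyjye qby lps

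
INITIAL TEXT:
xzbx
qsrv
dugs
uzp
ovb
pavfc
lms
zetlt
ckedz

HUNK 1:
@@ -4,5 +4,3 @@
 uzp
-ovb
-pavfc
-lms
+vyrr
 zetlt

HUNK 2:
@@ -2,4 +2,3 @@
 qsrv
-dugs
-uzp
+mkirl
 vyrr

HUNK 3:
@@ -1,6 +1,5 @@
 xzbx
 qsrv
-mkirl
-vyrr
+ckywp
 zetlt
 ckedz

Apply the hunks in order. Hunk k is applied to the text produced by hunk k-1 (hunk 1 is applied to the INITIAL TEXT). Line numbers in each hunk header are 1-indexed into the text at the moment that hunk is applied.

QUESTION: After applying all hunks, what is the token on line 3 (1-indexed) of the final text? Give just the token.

Answer: ckywp

Derivation:
Hunk 1: at line 4 remove [ovb,pavfc,lms] add [vyrr] -> 7 lines: xzbx qsrv dugs uzp vyrr zetlt ckedz
Hunk 2: at line 2 remove [dugs,uzp] add [mkirl] -> 6 lines: xzbx qsrv mkirl vyrr zetlt ckedz
Hunk 3: at line 1 remove [mkirl,vyrr] add [ckywp] -> 5 lines: xzbx qsrv ckywp zetlt ckedz
Final line 3: ckywp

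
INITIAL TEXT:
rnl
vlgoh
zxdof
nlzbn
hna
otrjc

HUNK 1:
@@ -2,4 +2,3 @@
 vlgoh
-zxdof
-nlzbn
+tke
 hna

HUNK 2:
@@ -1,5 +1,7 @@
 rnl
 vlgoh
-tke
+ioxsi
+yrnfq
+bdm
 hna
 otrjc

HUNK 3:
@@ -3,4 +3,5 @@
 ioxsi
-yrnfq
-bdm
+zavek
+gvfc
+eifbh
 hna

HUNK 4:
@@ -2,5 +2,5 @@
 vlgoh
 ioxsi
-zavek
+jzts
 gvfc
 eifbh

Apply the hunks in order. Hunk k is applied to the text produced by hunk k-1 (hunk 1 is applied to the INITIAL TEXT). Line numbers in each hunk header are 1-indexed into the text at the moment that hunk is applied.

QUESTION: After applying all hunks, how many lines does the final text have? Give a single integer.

Hunk 1: at line 2 remove [zxdof,nlzbn] add [tke] -> 5 lines: rnl vlgoh tke hna otrjc
Hunk 2: at line 1 remove [tke] add [ioxsi,yrnfq,bdm] -> 7 lines: rnl vlgoh ioxsi yrnfq bdm hna otrjc
Hunk 3: at line 3 remove [yrnfq,bdm] add [zavek,gvfc,eifbh] -> 8 lines: rnl vlgoh ioxsi zavek gvfc eifbh hna otrjc
Hunk 4: at line 2 remove [zavek] add [jzts] -> 8 lines: rnl vlgoh ioxsi jzts gvfc eifbh hna otrjc
Final line count: 8

Answer: 8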